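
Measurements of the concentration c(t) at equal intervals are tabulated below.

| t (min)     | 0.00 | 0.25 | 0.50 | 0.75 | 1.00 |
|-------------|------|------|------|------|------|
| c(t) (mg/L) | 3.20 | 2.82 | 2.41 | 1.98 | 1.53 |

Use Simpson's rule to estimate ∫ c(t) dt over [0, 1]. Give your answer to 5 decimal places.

2.39583

h = 0.25, n = 4.
(h/3)·[y₀ + 4y₁ + 2y₂ + 4y₃ + y₄] = 0.083333·(28.75) = 2.39583.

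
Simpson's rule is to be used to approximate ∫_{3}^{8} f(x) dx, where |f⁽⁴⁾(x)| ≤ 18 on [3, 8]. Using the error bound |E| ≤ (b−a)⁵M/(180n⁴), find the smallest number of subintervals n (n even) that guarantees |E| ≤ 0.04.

10

Need 56250/(180n⁴) ≤ 0.04.
n⁴ ≥ 56250/(180·0.04) = 7812.5 ⇒ n ≥ 9.4015, so the smallest even n is 10. (n must be even for Simpson's rule.)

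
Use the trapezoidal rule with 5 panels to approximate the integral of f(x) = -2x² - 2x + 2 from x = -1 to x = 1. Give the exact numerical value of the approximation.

h = (1 − (-1))/5 = 0.4.
Nodes x₀,…,x₅ = -1, -0.6, -0.2, 0.2, 0.6, 1.
f(x) = -2x² - 2x + 2: f₀=2, f₁=2.48, f₂=2.32, f₃=1.52, f₄=0.08, f₅=-2.
(h/2)·[f₀ + 2f₁ + 2f₂ + 2f₃ + 2f₄ + f₅] = 0.2·(12.8) = 2.56.

2.56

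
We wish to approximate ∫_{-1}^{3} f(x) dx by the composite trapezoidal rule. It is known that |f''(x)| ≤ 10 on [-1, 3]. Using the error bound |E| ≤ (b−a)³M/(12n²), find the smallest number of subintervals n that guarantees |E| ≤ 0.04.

37

Need 640/(12n²) ≤ 0.04.
n² ≥ 640/(12·0.04) = 1333.33 ⇒ n ≥ 36.5148, so the smallest n is 37.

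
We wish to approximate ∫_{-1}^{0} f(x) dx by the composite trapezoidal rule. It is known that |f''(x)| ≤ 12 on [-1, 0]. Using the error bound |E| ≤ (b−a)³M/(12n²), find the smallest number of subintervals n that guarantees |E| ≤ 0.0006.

41

Need 12/(12n²) ≤ 0.0006.
n² ≥ 12/(12·0.0006) = 1666.67 ⇒ n ≥ 40.8248, so the smallest n is 41.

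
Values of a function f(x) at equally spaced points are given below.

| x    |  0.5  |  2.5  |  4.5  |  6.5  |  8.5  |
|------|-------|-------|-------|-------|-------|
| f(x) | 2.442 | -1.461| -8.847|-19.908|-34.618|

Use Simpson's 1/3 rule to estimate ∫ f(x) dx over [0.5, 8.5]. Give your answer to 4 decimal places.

-90.2307

h = 2, n = 4.
(h/3)·[y₀ + 4y₁ + 2y₂ + 4y₃ + y₄] = 0.666667·(-135.346) = -90.2307.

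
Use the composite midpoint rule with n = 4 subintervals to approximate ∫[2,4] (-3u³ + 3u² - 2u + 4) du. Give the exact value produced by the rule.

-127

h = (4 − 2)/4 = 0.5.
Midpoints m₁,…,m₄ = 2.25, 2.75, 3.25, 3.75.
f(m₁)=-19.484375, f(m₂)=-41.203125, f(m₃)=-73.796875, f(m₄)=-119.515625.
h·[f(m₁) + f(m₂) + f(m₃) + f(m₄)] = 0.5·(-254) = -127.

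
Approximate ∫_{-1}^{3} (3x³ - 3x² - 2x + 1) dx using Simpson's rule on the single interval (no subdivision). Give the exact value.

28

S = (b−a)/6 · [f(-1) + 4f(1) + f(3)] = 0.666667·[(-3) + 4·(-1) + 49] = 28.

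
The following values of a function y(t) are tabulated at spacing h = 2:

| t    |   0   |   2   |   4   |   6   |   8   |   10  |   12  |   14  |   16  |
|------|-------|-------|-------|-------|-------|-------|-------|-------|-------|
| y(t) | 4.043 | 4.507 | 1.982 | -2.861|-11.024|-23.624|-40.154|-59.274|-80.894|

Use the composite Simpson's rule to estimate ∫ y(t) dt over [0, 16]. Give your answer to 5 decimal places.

h = 2, n = 8.
(h/3)·[y₀ + 4y₁ + 2y₂ + 4y₃ + 2y₄ + 4y₅ + 2y₆ + 4y₇ + y₈] = 0.666667·(-500.251) = -333.50067.

-333.50067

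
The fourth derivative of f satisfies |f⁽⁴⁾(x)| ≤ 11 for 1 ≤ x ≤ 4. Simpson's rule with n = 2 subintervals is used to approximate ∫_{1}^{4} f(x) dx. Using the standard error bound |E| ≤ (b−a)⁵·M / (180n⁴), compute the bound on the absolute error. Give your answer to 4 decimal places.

0.9281

|E| ≤ (3)⁵·11 / (180·2⁴) = 2673/2880 = 0.9281.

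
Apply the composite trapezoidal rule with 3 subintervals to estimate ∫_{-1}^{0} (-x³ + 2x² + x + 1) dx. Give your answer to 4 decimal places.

h = (0 − (-1))/3 = 0.333333.
Nodes x₀,…,x₃ = -1, -0.666667, -0.333333, 0.
f(x) = -x³ + 2x² + x + 1: f₀=3, f₁=1.518519, f₂=0.925926, f₃=1.
(h/2)·[f₀ + 2f₁ + 2f₂ + f₃] = 0.166667·(8.888889) = 1.4815.

1.4815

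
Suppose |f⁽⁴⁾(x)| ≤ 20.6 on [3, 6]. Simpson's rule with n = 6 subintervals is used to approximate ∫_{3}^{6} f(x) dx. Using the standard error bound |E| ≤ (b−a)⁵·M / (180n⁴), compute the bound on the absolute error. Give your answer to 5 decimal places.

|E| ≤ (3)⁵·20.6 / (180·6⁴) = 5005.8/233280 = 0.02146.

0.02146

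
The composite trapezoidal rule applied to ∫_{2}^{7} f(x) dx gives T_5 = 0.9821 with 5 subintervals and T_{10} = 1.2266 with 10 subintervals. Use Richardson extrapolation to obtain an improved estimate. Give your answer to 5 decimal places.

R = (4·T_{10} − T_5) / 3 = (4·1.2266 − 0.9821)/3 = (3.9243)/3 = 1.30810.

1.30810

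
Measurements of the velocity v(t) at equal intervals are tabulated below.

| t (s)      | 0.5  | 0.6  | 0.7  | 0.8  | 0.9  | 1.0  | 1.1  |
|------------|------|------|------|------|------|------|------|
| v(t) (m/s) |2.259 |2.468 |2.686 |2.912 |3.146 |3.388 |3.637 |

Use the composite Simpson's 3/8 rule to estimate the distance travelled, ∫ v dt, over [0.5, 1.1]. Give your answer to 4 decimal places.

h = 0.1, n = 6.
(3h/8)·[y₀ + 3y₁ + 3y₂ + 2y₃ + 3y₄ + 3y₅ + y₆] = 0.0375·(46.784) = 1.7544.

1.7544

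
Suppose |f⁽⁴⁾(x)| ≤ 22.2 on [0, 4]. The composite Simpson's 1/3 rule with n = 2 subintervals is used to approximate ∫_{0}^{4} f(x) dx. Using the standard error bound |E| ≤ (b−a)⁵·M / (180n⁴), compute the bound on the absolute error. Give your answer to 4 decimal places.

|E| ≤ (4)⁵·22.2 / (180·2⁴) = 22732.8/2880 = 7.8933.

7.8933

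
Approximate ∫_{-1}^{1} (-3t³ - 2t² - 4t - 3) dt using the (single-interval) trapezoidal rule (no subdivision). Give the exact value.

-10

T = (b−a)/2 · [f(-1) + f(1)] = 1·[2 + (-12)] = -10.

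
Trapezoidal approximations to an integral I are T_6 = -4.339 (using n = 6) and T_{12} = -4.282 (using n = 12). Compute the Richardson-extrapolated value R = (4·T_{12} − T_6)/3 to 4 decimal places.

-4.2630

R = (4·T_{12} − T_6) / 3 = (4·(-4.282) − (-4.339))/3 = (-12.789)/3 = -4.2630.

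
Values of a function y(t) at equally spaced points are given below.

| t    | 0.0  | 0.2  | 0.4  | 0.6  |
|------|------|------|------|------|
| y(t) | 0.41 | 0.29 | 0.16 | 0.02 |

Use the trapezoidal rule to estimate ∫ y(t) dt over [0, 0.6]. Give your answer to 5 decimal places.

h = 0.2, n = 3.
(h/2)·[y₀ + 2y₁ + 2y₂ + y₃] = 0.1·(1.33) = 0.13300.

0.13300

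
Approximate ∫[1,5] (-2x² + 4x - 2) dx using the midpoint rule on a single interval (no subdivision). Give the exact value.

-32

M = (b−a)·f(3) = 4·(-8) = -32.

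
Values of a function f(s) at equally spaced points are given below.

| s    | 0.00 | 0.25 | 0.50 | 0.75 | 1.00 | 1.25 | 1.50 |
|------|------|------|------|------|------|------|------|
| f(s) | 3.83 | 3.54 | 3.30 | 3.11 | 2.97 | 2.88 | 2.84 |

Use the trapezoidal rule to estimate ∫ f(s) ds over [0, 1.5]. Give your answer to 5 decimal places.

4.78375

h = 0.25, n = 6.
(h/2)·[y₀ + 2y₁ + 2y₂ + 2y₃ + 2y₄ + 2y₅ + y₆] = 0.125·(38.27) = 4.78375.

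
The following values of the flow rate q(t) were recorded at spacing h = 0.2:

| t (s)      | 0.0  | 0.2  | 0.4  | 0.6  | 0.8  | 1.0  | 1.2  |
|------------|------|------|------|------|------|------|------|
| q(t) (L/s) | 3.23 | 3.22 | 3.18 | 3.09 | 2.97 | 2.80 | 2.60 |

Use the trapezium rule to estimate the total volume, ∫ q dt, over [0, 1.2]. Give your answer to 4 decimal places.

h = 0.2, n = 6.
(h/2)·[y₀ + 2y₁ + 2y₂ + 2y₃ + 2y₄ + 2y₅ + y₆] = 0.1·(36.35) = 3.6350.

3.6350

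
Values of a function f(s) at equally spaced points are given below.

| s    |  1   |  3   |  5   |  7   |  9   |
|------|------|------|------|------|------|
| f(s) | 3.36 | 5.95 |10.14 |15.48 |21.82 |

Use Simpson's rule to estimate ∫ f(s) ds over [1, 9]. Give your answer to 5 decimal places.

87.45333

h = 2, n = 4.
(h/3)·[y₀ + 4y₁ + 2y₂ + 4y₃ + y₄] = 0.666667·(131.18) = 87.45333.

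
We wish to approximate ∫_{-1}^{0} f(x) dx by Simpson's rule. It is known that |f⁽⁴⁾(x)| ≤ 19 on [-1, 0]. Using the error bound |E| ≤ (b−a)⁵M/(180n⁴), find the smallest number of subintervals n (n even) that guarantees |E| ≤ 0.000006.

Need 19/(180n⁴) ≤ 0.000006.
n⁴ ≥ 19/(180·0.000006) = 17592.6 ⇒ n ≥ 11.5168, so the smallest even n is 12. (n must be even for Simpson's rule.)

12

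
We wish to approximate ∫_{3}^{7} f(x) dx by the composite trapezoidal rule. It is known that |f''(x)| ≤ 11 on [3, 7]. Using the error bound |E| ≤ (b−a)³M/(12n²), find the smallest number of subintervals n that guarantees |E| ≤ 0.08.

28

Need 704/(12n²) ≤ 0.08.
n² ≥ 704/(12·0.08) = 733.333 ⇒ n ≥ 27.0801, so the smallest n is 28.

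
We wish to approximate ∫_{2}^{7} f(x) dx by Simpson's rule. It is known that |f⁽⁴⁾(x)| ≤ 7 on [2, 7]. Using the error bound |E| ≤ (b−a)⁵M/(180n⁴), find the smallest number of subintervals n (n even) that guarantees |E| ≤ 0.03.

8

Need 21875/(180n⁴) ≤ 0.03.
n⁴ ≥ 21875/(180·0.03) = 4050.93 ⇒ n ≥ 7.9779, so the smallest even n is 8. (n must be even for Simpson's rule.)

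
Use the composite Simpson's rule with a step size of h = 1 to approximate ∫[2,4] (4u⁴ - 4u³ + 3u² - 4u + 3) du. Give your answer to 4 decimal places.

592.6667

h = (4 − 2)/2 = 1.
Nodes u₀,…,u₂ = 2, 3, 4.
f(u) = 4u⁴ - 4u³ + 3u² - 4u + 3: f₀=39, f₁=234, f₂=803.
(h/3)·[f₀ + 4f₁ + f₂] = 0.333333·(1778) = 592.6667.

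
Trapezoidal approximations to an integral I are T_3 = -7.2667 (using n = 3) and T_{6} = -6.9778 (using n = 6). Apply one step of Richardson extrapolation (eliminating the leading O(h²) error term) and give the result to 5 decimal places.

R = (4·T_{6} − T_3) / 3 = (4·(-6.9778) − (-7.2667))/3 = (-20.6445)/3 = -6.88150.

-6.88150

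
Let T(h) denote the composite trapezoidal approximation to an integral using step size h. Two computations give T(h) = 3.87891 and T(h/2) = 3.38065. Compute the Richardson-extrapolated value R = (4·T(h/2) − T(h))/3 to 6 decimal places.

3.214563

R = (4·T(h/2) − T(h)) / 3 = (4·3.38065 − 3.87891)/3 = (9.64369)/3 = 3.214563.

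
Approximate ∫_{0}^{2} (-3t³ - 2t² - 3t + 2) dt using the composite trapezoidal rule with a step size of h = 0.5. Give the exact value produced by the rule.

h = (2 − 0)/4 = 0.5.
Nodes t₀,…,t₄ = 0, 0.5, 1, 1.5, 2.
f(t) = -3t³ - 2t² - 3t + 2: f₀=2, f₁=-0.375, f₂=-6, f₃=-17.125, f₄=-36.
(h/2)·[f₀ + 2f₁ + 2f₂ + 2f₃ + f₄] = 0.25·(-81) = -20.25.

-20.25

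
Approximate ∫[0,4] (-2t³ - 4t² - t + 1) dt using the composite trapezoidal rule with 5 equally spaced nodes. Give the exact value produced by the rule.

-228

h = (4 − 0)/4 = 1.
Nodes t₀,…,t₄ = 0, 1, 2, 3, 4.
f(t) = -2t³ - 4t² - t + 1: f₀=1, f₁=-6, f₂=-33, f₃=-92, f₄=-195.
(h/2)·[f₀ + 2f₁ + 2f₂ + 2f₃ + f₄] = 0.5·(-456) = -228.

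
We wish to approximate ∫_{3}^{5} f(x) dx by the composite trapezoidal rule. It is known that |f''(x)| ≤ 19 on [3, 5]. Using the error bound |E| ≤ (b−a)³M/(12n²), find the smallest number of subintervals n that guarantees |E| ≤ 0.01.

36

Need 152/(12n²) ≤ 0.01.
n² ≥ 152/(12·0.01) = 1266.67 ⇒ n ≥ 35.5903, so the smallest n is 36.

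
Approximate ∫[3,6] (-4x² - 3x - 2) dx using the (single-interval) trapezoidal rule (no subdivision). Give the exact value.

-316.5

T = (b−a)/2 · [f(3) + f(6)] = 1.5·[(-47) + (-164)] = -316.5.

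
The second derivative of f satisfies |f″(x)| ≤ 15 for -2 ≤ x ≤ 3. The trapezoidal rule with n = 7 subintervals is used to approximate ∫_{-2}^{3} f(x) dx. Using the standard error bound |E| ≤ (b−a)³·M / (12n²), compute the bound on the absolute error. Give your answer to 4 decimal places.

3.1888

|E| ≤ (5)³·15 / (12·7²) = 1875/588 = 3.1888.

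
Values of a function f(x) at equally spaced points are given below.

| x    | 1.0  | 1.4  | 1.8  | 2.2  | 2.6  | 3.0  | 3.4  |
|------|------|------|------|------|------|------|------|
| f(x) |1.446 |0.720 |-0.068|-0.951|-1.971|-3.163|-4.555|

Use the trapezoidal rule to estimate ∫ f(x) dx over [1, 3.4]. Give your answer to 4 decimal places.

h = 0.4, n = 6.
(h/2)·[y₀ + 2y₁ + 2y₂ + 2y₃ + 2y₄ + 2y₅ + y₆] = 0.2·(-13.975) = -2.7950.

-2.7950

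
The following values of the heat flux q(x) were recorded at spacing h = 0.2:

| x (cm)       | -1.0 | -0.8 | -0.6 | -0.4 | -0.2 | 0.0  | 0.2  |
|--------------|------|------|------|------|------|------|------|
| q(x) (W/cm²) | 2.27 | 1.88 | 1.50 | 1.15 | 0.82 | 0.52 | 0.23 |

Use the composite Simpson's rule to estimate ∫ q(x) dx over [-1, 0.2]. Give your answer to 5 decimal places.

1.42267

h = 0.2, n = 6.
(h/3)·[y₀ + 4y₁ + 2y₂ + 4y₃ + 2y₄ + 4y₅ + y₆] = 0.066667·(21.34) = 1.42267.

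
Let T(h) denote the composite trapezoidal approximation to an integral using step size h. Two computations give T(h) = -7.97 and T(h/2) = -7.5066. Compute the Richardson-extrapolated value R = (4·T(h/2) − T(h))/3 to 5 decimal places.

R = (4·T(h/2) − T(h)) / 3 = (4·(-7.5066) − (-7.97))/3 = (-22.0564)/3 = -7.35213.

-7.35213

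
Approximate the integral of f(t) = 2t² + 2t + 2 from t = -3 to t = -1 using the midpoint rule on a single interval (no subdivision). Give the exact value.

M = (b−a)·f(-2) = 2·(6) = 12.

12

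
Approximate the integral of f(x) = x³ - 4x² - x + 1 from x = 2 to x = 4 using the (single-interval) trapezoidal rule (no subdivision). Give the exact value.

-12

T = (b−a)/2 · [f(2) + f(4)] = 1·[(-9) + (-3)] = -12.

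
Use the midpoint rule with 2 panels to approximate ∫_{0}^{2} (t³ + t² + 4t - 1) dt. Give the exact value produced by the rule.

h = (2 − 0)/2 = 1.
Midpoints m₁,…,m₂ = 0.5, 1.5.
f(m₁)=1.375, f(m₂)=10.625.
h·[f(m₁) + f(m₂)] = 1·(12) = 12.

12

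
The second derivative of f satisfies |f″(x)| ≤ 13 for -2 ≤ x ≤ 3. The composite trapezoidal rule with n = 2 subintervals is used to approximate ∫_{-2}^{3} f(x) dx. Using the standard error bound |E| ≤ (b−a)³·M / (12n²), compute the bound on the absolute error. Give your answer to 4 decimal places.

33.8542

|E| ≤ (5)³·13 / (12·2²) = 1625/48 = 33.8542.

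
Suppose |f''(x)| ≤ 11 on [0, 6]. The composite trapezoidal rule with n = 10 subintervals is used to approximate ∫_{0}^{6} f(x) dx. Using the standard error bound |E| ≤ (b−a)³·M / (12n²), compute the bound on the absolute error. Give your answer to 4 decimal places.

|E| ≤ (6)³·11 / (12·10²) = 2376/1200 = 1.9800.

1.9800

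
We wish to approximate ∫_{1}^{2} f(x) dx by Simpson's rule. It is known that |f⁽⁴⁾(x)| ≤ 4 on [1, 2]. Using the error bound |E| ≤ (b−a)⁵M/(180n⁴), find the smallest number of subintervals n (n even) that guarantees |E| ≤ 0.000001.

14

Need 4/(180n⁴) ≤ 0.000001.
n⁴ ≥ 4/(180·0.000001) = 22222.2 ⇒ n ≥ 12.2095, so the smallest even n is 14. (n must be even for Simpson's rule.)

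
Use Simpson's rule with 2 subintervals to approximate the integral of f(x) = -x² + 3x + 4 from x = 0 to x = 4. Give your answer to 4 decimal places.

h = (4 − 0)/2 = 2.
Nodes x₀,…,x₂ = 0, 2, 4.
f(x) = -x² + 3x + 4: f₀=4, f₁=6, f₂=0.
(h/3)·[f₀ + 4f₁ + f₂] = 0.666667·(28) = 18.6667.

18.6667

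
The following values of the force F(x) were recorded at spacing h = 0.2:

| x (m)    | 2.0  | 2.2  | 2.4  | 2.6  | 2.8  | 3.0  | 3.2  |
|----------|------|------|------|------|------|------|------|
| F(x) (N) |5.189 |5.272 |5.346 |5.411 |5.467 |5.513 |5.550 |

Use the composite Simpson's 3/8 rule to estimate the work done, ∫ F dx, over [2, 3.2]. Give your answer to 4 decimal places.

6.4766

h = 0.2, n = 6.
(3h/8)·[y₀ + 3y₁ + 3y₂ + 2y₃ + 3y₄ + 3y₅ + y₆] = 0.075·(86.355) = 6.4766.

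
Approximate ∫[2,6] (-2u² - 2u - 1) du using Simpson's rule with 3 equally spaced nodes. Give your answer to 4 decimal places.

h = (6 − 2)/2 = 2.
Nodes u₀,…,u₂ = 2, 4, 6.
f(u) = -2u² - 2u - 1: f₀=-13, f₁=-41, f₂=-85.
(h/3)·[f₀ + 4f₁ + f₂] = 0.666667·(-262) = -174.6667.

-174.6667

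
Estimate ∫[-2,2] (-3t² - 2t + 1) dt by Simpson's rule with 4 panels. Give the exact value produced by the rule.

-12

h = (2 − (-2))/4 = 1.
Nodes t₀,…,t₄ = -2, -1, 0, 1, 2.
f(t) = -3t² - 2t + 1: f₀=-7, f₁=0, f₂=1, f₃=-4, f₄=-15.
(h/3)·[f₀ + 4f₁ + 2f₂ + 4f₃ + f₄] = 0.333333·(-36) = -12.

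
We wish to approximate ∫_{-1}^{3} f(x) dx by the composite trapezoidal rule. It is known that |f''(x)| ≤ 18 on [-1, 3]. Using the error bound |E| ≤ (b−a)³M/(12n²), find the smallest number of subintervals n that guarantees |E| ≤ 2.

7

Need 1152/(12n²) ≤ 2.
n² ≥ 1152/(12·2) = 48 ⇒ n ≥ 6.9282, so the smallest n is 7.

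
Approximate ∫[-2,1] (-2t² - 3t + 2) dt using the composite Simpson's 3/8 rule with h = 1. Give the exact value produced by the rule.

4.5

h = (1 − (-2))/3 = 1.
Nodes t₀,…,t₃ = -2, -1, 0, 1.
f(t) = -2t² - 3t + 2: f₀=0, f₁=3, f₂=2, f₃=-3.
(3h/8)·[f₀ + 3f₁ + 3f₂ + f₃] = 0.375·(12) = 4.5.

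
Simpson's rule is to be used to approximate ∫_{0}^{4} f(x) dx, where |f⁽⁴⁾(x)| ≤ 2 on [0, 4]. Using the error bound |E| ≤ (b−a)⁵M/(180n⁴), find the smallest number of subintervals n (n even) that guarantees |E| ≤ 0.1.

Need 2048/(180n⁴) ≤ 0.1.
n⁴ ≥ 2048/(180·0.1) = 113.778 ⇒ n ≥ 3.2660, so the smallest even n is 4. (n must be even for Simpson's rule.)

4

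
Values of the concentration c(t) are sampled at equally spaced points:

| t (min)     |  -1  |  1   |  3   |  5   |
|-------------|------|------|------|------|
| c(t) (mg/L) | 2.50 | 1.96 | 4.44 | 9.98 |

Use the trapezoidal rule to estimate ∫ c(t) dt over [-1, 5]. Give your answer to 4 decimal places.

h = 2, n = 3.
(h/2)·[y₀ + 2y₁ + 2y₂ + y₃] = 1·(25.28) = 25.2800.

25.2800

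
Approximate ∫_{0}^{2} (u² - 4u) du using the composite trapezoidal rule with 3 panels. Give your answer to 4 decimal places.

h = (2 − 0)/3 = 0.666667.
Nodes u₀,…,u₃ = 0, 0.666667, 1.333333, 2.
f(u) = u² - 4u: f₀=0, f₁=-2.222222, f₂=-3.555556, f₃=-4.
(h/2)·[f₀ + 2f₁ + 2f₂ + f₃] = 0.333333·(-15.555556) = -5.1852.

-5.1852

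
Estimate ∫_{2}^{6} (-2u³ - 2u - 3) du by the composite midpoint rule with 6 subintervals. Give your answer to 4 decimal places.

-680.4444

h = (6 − 2)/6 = 0.666667.
Midpoints m₁,…,m₆ = 2.333333, 3, 3.666667, 4.333333, 5, 5.666667.
f(m₁)=-33.074074, f(m₂)=-63, f(m₃)=-108.925926, f(m₄)=-174.407407, f(m₅)=-263, f(m₆)=-378.259259.
h·[f(m₁) + f(m₂) + f(m₃) + f(m₄) + f(m₅) + f(m₆)] = 0.666667·(-1020.666667) = -680.4444.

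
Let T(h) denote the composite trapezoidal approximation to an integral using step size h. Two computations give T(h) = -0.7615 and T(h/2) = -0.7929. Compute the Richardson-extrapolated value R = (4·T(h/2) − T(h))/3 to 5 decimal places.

R = (4·T(h/2) − T(h)) / 3 = (4·(-0.7929) − (-0.7615))/3 = (-2.4101)/3 = -0.80337.

-0.80337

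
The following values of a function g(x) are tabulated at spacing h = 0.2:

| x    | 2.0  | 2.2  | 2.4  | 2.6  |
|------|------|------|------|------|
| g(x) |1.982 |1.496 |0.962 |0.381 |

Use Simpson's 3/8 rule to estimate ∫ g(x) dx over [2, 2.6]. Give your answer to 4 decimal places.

0.7303

h = 0.2, n = 3.
(3h/8)·[y₀ + 3y₁ + 3y₂ + y₃] = 0.075·(9.737) = 0.7303.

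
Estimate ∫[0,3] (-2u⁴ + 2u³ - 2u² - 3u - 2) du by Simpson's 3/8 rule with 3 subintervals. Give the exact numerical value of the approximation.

h = (3 − 0)/3 = 1.
Nodes u₀,…,u₃ = 0, 1, 2, 3.
f(u) = -2u⁴ + 2u³ - 2u² - 3u - 2: f₀=-2, f₁=-7, f₂=-32, f₃=-137.
(3h/8)·[f₀ + 3f₁ + 3f₂ + f₃] = 0.375·(-256) = -96.

-96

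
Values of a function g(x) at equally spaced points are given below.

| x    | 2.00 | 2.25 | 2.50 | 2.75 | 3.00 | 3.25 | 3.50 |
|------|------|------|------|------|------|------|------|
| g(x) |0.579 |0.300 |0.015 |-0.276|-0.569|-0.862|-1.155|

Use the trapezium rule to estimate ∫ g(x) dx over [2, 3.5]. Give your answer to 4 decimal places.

-0.4200

h = 0.25, n = 6.
(h/2)·[y₀ + 2y₁ + 2y₂ + 2y₃ + 2y₄ + 2y₅ + y₆] = 0.125·(-3.360) = -0.4200.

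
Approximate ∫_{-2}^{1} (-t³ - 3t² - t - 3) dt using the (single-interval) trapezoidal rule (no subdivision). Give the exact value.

-19.5

T = (b−a)/2 · [f(-2) + f(1)] = 1.5·[(-5) + (-8)] = -19.5.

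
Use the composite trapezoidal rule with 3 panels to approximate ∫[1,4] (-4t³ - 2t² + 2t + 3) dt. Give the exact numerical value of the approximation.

h = (4 − 1)/3 = 1.
Nodes t₀,…,t₃ = 1, 2, 3, 4.
f(t) = -4t³ - 2t² + 2t + 3: f₀=-1, f₁=-33, f₂=-117, f₃=-277.
(h/2)·[f₀ + 2f₁ + 2f₂ + f₃] = 0.5·(-578) = -289.

-289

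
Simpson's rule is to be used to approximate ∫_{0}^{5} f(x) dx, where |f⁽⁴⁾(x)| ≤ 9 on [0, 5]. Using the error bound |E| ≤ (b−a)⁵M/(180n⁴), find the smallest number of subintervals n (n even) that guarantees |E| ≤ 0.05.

Need 28125/(180n⁴) ≤ 0.05.
n⁴ ≥ 28125/(180·0.05) = 3125 ⇒ n ≥ 7.4767, so the smallest even n is 8. (n must be even for Simpson's rule.)

8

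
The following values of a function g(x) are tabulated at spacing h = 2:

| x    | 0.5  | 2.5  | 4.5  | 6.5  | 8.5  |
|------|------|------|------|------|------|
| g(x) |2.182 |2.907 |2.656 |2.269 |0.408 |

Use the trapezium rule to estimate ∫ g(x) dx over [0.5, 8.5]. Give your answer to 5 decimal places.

18.25400

h = 2, n = 4.
(h/2)·[y₀ + 2y₁ + 2y₂ + 2y₃ + y₄] = 1·(18.254) = 18.25400.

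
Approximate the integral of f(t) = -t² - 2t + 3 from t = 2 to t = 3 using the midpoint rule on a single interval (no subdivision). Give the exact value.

-8.25

M = (b−a)·f(2.5) = 1·(-8.25) = -8.25.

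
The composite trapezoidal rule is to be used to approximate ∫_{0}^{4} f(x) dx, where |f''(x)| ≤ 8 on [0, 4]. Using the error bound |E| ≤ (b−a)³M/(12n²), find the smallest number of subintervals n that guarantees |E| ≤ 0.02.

Need 512/(12n²) ≤ 0.02.
n² ≥ 512/(12·0.02) = 2133.33 ⇒ n ≥ 46.1880, so the smallest n is 47.

47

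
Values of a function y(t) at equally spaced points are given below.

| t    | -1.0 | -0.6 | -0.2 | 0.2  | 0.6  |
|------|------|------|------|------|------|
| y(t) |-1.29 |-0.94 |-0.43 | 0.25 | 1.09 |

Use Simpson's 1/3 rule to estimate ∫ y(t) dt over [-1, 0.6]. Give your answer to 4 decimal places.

h = 0.4, n = 4.
(h/3)·[y₀ + 4y₁ + 2y₂ + 4y₃ + y₄] = 0.133333·(-3.82) = -0.5093.

-0.5093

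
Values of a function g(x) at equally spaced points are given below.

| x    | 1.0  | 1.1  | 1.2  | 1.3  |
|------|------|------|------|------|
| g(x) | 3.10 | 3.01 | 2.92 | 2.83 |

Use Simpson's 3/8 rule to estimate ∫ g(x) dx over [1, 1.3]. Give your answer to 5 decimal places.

h = 0.1, n = 3.
(3h/8)·[y₀ + 3y₁ + 3y₂ + y₃] = 0.0375·(23.72) = 0.88950.

0.88950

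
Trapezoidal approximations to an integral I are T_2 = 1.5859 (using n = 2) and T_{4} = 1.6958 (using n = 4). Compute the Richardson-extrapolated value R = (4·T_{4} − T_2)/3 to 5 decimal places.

R = (4·T_{4} − T_2) / 3 = (4·1.6958 − 1.5859)/3 = (5.1973)/3 = 1.73243.

1.73243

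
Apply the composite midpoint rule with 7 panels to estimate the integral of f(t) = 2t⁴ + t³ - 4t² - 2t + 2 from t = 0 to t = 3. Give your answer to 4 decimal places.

h = (3 − 0)/7 = 0.428571.
Midpoints m₁,…,m₇ = 0.214286, 0.642857, 1.071429, 1.5, 1.928571, 2.357143, 2.785714.
f(m₁)=1.401812, f(m₂)=-0.331529, f(m₃)=-0.869117, f(m₄)=3.5, f(m₅)=18.106102, f(m₆)=49.898792, f(m₇)=107.447001.
h·[f(m₁) + f(m₂) + f(m₃) + f(m₄) + f(m₅) + f(m₆) + f(m₇)] = 0.428571·(179.153061) = 76.7799.

76.7799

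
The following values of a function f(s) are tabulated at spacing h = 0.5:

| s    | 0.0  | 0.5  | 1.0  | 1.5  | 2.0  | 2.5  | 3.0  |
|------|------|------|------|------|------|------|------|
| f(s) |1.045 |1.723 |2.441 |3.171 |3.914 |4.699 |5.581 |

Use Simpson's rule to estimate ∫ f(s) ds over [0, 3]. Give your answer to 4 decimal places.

h = 0.5, n = 6.
(h/3)·[y₀ + 4y₁ + 2y₂ + 4y₃ + 2y₄ + 4y₅ + y₆] = 0.166667·(57.708) = 9.6180.

9.6180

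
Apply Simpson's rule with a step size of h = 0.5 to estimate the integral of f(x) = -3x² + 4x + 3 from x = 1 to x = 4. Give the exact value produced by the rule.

-24

h = (4 − 1)/6 = 0.5.
Nodes x₀,…,x₆ = 1, 1.5, 2, 2.5, 3, 3.5, 4.
f(x) = -3x² + 4x + 3: f₀=4, f₁=2.25, f₂=-1, f₃=-5.75, f₄=-12, f₅=-19.75, f₆=-29.
(h/3)·[f₀ + 4f₁ + 2f₂ + 4f₃ + 2f₄ + 4f₅ + f₆] = 0.166667·(-144) = -24.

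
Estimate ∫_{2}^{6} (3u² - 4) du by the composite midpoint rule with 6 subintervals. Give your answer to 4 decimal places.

h = (6 − 2)/6 = 0.666667.
Midpoints m₁,…,m₆ = 2.333333, 3, 3.666667, 4.333333, 5, 5.666667.
f(m₁)=12.333333, f(m₂)=23, f(m₃)=36.333333, f(m₄)=52.333333, f(m₅)=71, f(m₆)=92.333333.
h·[f(m₁) + f(m₂) + f(m₃) + f(m₄) + f(m₅) + f(m₆)] = 0.666667·(287.333333) = 191.5556.

191.5556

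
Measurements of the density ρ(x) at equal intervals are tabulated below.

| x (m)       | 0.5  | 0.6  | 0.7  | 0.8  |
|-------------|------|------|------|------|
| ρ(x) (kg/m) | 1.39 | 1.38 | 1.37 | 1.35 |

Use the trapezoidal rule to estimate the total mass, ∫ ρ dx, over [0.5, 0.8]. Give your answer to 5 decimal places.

h = 0.1, n = 3.
(h/2)·[y₀ + 2y₁ + 2y₂ + y₃] = 0.05·(8.24) = 0.41200.

0.41200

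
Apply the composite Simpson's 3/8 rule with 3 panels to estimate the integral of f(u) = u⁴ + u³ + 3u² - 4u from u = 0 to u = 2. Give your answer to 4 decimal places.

10.5185

h = (2 − 0)/3 = 0.666667.
Nodes u₀,…,u₃ = 0, 0.666667, 1.333333, 2.
f(u) = u⁴ + u³ + 3u² - 4u: f₀=0, f₁=-0.839506, f₂=5.530864, f₃=28.
(3h/8)·[f₀ + 3f₁ + 3f₂ + f₃] = 0.25·(42.074074) = 10.5185.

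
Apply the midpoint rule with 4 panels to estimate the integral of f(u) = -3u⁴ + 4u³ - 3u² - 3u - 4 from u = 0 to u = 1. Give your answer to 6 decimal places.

-6.084717

h = (1 − 0)/4 = 0.25.
Midpoints m₁,…,m₄ = 0.125, 0.375, 0.625, 0.875.
f(m₁)=-4.414794921875, f(m₂)=-5.395263671875, f(m₃)=-6.528076171875, f(m₄)=-8.000732421875.
h·[f(m₁) + f(m₂) + f(m₃) + f(m₄)] = 0.25·(-24.3388671875) = -6.084717.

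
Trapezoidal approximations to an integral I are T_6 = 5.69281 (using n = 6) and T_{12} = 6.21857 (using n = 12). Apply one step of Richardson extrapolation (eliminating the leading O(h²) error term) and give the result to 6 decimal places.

6.393823

R = (4·T_{12} − T_6) / 3 = (4·6.21857 − 5.69281)/3 = (19.18147)/3 = 6.393823.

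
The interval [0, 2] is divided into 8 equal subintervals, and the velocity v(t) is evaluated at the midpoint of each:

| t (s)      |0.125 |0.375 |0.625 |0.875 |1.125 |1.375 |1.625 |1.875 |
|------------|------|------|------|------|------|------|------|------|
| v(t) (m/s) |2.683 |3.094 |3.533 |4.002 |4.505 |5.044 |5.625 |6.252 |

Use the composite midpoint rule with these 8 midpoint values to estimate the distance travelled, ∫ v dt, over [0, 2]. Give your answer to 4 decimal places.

8.6845

h = 0.25, n = 8.
h·[y(m₁) + y(m₂) + y(m₃) + y(m₄) + y(m₅) + y(m₆) + y(m₇) + y(m₈)] = 0.25·(34.738) = 8.6845.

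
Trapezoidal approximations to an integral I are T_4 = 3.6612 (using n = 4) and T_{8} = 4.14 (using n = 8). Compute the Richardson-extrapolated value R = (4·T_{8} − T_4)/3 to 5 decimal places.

4.29960

R = (4·T_{8} − T_4) / 3 = (4·4.14 − 3.6612)/3 = (12.8988)/3 = 4.29960.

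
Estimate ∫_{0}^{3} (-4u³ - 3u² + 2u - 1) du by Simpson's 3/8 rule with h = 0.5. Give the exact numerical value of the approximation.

h = (3 − 0)/6 = 0.5.
Nodes u₀,…,u₆ = 0, 0.5, 1, 1.5, 2, 2.5, 3.
f(u) = -4u³ - 3u² + 2u - 1: f₀=-1, f₁=-1.25, f₂=-6, f₃=-18.25, f₄=-41, f₅=-77.25, f₆=-130.
(3h/8)·[f₀ + 3f₁ + 3f₂ + 2f₃ + 3f₄ + 3f₅ + f₆] = 0.1875·(-544) = -102.

-102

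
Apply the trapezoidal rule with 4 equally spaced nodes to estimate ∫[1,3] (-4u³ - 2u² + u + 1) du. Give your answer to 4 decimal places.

-95.1852

h = (3 − 1)/3 = 0.666667.
Nodes u₀,…,u₃ = 1, 1.666667, 2.333333, 3.
f(u) = -4u³ - 2u² + u + 1: f₀=-4, f₁=-21.407407, f₂=-58.370370, f₃=-122.
(h/2)·[f₀ + 2f₁ + 2f₂ + f₃] = 0.333333·(-285.555556) = -95.1852.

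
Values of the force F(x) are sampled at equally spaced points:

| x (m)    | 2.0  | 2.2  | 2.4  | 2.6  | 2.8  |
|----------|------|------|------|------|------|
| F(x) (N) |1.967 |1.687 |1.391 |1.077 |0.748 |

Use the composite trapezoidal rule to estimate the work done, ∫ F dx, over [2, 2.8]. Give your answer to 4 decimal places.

h = 0.2, n = 4.
(h/2)·[y₀ + 2y₁ + 2y₂ + 2y₃ + y₄] = 0.1·(11.025) = 1.1025.

1.1025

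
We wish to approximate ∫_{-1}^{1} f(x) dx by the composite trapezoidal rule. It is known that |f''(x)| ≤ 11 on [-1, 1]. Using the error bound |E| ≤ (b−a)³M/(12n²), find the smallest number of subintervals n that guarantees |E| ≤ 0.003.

Need 88/(12n²) ≤ 0.003.
n² ≥ 88/(12·0.003) = 2444.44 ⇒ n ≥ 49.4413, so the smallest n is 50.

50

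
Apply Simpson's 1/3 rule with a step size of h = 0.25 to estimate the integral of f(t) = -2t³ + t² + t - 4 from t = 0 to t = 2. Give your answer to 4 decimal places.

-11.3333

h = (2 − 0)/8 = 0.25.
Nodes t₀,…,t₈ = 0, 0.25, 0.5, 0.75, 1, 1.25, 1.5, 1.75, 2.
f(t) = -2t³ + t² + t - 4: f₀=-4, f₁=-3.71875, f₂=-3.5, f₃=-3.53125, f₄=-4, f₅=-5.09375, f₆=-7, f₇=-9.90625, f₈=-14.
(h/3)·[f₀ + 4f₁ + 2f₂ + 4f₃ + 2f₄ + 4f₅ + 2f₆ + 4f₇ + f₈] = 0.083333·(-136) = -11.3333.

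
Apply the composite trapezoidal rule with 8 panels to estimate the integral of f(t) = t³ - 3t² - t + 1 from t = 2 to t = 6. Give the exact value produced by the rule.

101.5

h = (6 − 2)/8 = 0.5.
Nodes t₀,…,t₈ = 2, 2.5, 3, 3.5, 4, 4.5, 5, 5.5, 6.
f(t) = t³ - 3t² - t + 1: f₀=-5, f₁=-4.625, f₂=-2, f₃=3.625, f₄=13, f₅=26.875, f₆=46, f₇=71.125, f₈=103.
(h/2)·[f₀ + 2f₁ + 2f₂ + 2f₃ + 2f₄ + 2f₅ + 2f₆ + 2f₇ + f₈] = 0.25·(406) = 101.5.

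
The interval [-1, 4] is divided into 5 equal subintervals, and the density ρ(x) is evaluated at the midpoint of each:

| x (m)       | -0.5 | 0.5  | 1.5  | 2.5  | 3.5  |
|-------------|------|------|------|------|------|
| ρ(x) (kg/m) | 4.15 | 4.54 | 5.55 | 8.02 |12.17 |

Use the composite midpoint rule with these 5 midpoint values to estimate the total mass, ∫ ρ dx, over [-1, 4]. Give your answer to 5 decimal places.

34.43000

h = 1, n = 5.
h·[y(m₁) + y(m₂) + y(m₃) + y(m₄) + y(m₅)] = 1·(34.43) = 34.43000.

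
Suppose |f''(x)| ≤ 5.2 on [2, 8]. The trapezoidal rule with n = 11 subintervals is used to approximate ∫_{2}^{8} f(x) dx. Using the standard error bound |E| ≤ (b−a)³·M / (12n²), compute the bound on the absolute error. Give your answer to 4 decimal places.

0.7736

|E| ≤ (6)³·5.2 / (12·11²) = 1123.2/1452 = 0.7736.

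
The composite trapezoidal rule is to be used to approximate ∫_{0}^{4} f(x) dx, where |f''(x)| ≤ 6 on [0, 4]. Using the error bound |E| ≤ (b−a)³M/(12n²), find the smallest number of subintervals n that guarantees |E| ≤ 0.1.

18

Need 384/(12n²) ≤ 0.1.
n² ≥ 384/(12·0.1) = 320 ⇒ n ≥ 17.8885, so the smallest n is 18.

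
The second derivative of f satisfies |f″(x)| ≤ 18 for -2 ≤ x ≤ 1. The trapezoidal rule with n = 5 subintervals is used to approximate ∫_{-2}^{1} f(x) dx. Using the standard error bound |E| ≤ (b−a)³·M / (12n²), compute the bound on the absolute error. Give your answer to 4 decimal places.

1.6200

|E| ≤ (3)³·18 / (12·5²) = 486/300 = 1.6200.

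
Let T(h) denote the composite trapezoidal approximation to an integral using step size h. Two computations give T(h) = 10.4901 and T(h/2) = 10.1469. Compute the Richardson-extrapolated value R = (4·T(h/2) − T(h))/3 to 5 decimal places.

R = (4·T(h/2) − T(h)) / 3 = (4·10.1469 − 10.4901)/3 = (30.0975)/3 = 10.03250.

10.03250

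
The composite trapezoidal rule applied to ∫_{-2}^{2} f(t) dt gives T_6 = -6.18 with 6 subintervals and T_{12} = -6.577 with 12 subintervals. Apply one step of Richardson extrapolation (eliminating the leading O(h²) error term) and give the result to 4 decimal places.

R = (4·T_{12} − T_6) / 3 = (4·(-6.577) − (-6.18))/3 = (-20.128)/3 = -6.7093.

-6.7093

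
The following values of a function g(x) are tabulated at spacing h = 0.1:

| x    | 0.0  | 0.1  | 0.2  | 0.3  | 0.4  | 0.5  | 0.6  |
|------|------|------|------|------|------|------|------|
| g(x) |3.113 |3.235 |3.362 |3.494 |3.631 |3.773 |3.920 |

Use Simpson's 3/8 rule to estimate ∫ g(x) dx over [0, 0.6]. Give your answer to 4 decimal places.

h = 0.1, n = 6.
(3h/8)·[y₀ + 3y₁ + 3y₂ + 2y₃ + 3y₄ + 3y₅ + y₆] = 0.0375·(56.024) = 2.1009.

2.1009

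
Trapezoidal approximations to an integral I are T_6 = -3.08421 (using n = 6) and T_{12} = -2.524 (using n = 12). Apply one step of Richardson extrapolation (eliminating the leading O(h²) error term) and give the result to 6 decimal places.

-2.337263

R = (4·T_{12} − T_6) / 3 = (4·(-2.524) − (-3.08421))/3 = (-7.01179)/3 = -2.337263.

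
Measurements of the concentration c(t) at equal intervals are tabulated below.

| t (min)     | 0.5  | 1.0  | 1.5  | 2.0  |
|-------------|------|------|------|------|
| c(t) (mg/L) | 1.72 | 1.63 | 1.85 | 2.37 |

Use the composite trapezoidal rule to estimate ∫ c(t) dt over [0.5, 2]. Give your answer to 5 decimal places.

h = 0.5, n = 3.
(h/2)·[y₀ + 2y₁ + 2y₂ + y₃] = 0.25·(11.05) = 2.76250.

2.76250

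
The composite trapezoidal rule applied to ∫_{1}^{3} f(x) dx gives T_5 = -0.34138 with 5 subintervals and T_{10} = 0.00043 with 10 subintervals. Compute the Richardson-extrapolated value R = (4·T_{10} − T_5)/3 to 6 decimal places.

R = (4·T_{10} − T_5) / 3 = (4·0.00043 − (-0.34138))/3 = (0.34310)/3 = 0.114367.

0.114367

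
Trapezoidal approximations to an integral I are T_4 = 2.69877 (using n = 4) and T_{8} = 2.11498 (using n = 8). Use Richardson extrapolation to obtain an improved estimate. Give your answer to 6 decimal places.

1.920383

R = (4·T_{8} − T_4) / 3 = (4·2.11498 − 2.69877)/3 = (5.76115)/3 = 1.920383.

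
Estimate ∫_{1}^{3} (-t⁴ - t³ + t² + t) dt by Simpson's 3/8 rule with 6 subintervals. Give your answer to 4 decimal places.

h = (3 − 1)/6 = 0.333333.
Nodes t₀,…,t₆ = 1, 1.333333, 1.666667, 2, 2.333333, 2.666667, 3.
f(t) = -t⁴ - t³ + t² + t: f₀=0, f₁=-2.419753, f₂=-7.901235, f₃=-18, f₄=-34.567901, f₅=-59.753086, f₆=-96.
(3h/8)·[f₀ + 3f₁ + 3f₂ + 2f₃ + 3f₄ + 3f₅ + f₆] = 0.125·(-445.925926) = -55.7407.

-55.7407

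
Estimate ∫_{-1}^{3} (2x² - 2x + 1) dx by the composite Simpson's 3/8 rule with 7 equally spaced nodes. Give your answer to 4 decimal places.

h = (3 − (-1))/6 = 0.666667.
Nodes x₀,…,x₆ = -1, -0.333333, 0.333333, 1, 1.666667, 2.333333, 3.
f(x) = 2x² - 2x + 1: f₀=5, f₁=1.888889, f₂=0.555556, f₃=1, f₄=3.222222, f₅=7.222222, f₆=13.
(3h/8)·[f₀ + 3f₁ + 3f₂ + 2f₃ + 3f₄ + 3f₅ + f₆] = 0.25·(58.666667) = 14.6667.

14.6667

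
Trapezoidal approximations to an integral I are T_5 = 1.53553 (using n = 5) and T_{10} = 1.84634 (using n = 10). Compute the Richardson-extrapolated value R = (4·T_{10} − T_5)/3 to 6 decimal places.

1.949943

R = (4·T_{10} − T_5) / 3 = (4·1.84634 − 1.53553)/3 = (5.84983)/3 = 1.949943.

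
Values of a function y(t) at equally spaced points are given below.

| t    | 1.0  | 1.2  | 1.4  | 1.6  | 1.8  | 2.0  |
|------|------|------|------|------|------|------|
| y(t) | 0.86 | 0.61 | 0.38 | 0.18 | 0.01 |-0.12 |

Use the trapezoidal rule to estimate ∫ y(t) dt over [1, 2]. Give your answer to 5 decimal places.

0.31000

h = 0.2, n = 5.
(h/2)·[y₀ + 2y₁ + 2y₂ + 2y₃ + 2y₄ + y₅] = 0.1·(3.10) = 0.31000.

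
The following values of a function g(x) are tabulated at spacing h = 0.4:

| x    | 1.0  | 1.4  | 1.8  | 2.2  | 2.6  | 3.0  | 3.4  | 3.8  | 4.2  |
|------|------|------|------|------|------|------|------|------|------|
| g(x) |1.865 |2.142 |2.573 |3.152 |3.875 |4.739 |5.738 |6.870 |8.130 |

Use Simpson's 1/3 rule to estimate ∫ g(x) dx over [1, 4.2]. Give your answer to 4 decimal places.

h = 0.4, n = 8.
(h/3)·[y₀ + 4y₁ + 2y₂ + 4y₃ + 2y₄ + 4y₅ + 2y₆ + 4y₇ + y₈] = 0.133333·(101.979) = 13.5972.

13.5972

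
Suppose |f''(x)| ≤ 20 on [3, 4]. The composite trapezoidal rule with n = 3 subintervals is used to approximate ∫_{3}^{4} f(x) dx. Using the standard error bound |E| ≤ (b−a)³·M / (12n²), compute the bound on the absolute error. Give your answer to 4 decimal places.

0.1852

|E| ≤ (1)³·20 / (12·3²) = 20/108 = 0.1852.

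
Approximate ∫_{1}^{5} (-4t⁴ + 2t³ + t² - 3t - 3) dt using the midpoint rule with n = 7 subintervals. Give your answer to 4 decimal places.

h = (5 − 1)/7 = 0.571429.
Midpoints m₁,…,m₇ = 1.285714, 1.857143, 2.428571, 3, 3.571429, 4.142857, 4.714286.
f(m₁)=-11.883798, f(m₂)=-39.893794, f(m₃)=-114.884215, f(m₄)=-273, f(m₅)=-560.621824, f(m₆)=-1034.366097, f(m₇)=-1761.084965.
h·[f(m₁) + f(m₂) + f(m₃) + f(m₄) + f(m₅) + f(m₆) + f(m₇)] = 0.571429·(-3795.734694) = -2168.9913.

-2168.9913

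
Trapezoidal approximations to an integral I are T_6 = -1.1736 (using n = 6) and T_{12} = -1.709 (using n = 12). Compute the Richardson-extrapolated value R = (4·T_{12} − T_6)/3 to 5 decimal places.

R = (4·T_{12} − T_6) / 3 = (4·(-1.709) − (-1.1736))/3 = (-5.6624)/3 = -1.88747.

-1.88747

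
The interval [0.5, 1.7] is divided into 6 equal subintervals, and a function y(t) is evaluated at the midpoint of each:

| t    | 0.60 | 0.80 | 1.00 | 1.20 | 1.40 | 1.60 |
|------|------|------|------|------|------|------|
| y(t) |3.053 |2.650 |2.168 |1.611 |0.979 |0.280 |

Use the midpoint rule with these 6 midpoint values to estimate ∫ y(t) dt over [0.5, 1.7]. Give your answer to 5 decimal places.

2.14820

h = 0.2, n = 6.
h·[y(m₁) + y(m₂) + y(m₃) + y(m₄) + y(m₅) + y(m₆)] = 0.2·(10.741) = 2.14820.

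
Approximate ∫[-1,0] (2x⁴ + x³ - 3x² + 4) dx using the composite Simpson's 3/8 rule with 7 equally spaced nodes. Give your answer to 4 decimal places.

3.1505

h = (0 − (-1))/6 = 0.166667.
Nodes x₀,…,x₆ = -1, -0.833333, -0.666667, -0.5, -0.333333, -0.166667, 0.
f(x) = 2x⁴ + x³ - 3x² + 4: f₀=2, f₁=2.302469, f₂=2.765432, f₃=3.25, f₄=3.654321, f₅=3.913580, f₆=4.
(3h/8)·[f₀ + 3f₁ + 3f₂ + 2f₃ + 3f₄ + 3f₅ + f₆] = 0.0625·(50.407407) = 3.1505.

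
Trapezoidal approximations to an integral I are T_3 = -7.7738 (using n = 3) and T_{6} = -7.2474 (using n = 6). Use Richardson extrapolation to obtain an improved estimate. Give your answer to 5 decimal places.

-7.07193

R = (4·T_{6} − T_3) / 3 = (4·(-7.2474) − (-7.7738))/3 = (-21.2158)/3 = -7.07193.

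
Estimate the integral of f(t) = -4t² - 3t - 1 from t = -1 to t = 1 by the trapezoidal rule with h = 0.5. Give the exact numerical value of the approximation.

h = (1 − (-1))/4 = 0.5.
Nodes t₀,…,t₄ = -1, -0.5, 0, 0.5, 1.
f(t) = -4t² - 3t - 1: f₀=-2, f₁=-0.5, f₂=-1, f₃=-3.5, f₄=-8.
(h/2)·[f₀ + 2f₁ + 2f₂ + 2f₃ + f₄] = 0.25·(-20) = -5.

-5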